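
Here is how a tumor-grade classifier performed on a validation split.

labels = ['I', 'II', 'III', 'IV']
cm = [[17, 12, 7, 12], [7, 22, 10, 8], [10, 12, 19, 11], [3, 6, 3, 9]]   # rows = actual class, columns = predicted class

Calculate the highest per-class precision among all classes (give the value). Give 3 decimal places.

0.487

Per-class precision (TP/(TP+FP)):
  I: TP=17, FP=7+10+3=20 → 17/37 = 0.4595
  II: TP=22, FP=12+12+6=30 → 22/52 = 0.4231
  III: TP=19, FP=7+10+3=20 → 19/39 = 0.4872
  IV: TP=9, FP=12+8+11=31 → 9/40 = 0.2250
Highest is class 'III' with precision = 0.487.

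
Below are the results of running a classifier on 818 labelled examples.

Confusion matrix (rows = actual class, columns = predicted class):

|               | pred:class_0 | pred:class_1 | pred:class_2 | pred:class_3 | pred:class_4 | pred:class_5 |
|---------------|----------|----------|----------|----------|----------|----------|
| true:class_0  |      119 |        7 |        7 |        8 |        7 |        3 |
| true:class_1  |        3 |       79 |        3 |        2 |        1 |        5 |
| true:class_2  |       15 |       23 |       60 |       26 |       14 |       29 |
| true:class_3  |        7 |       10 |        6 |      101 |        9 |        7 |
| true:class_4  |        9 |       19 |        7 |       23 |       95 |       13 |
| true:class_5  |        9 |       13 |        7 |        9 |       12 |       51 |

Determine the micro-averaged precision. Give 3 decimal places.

0.617

Micro-averaging pools counts across classes: ΣTP=505, ΣFP=313, ΣFN=313.
Micro-precision = TP/(TP+FP) on pooled counts = 0.617 (equals overall accuracy in single-label multiclass).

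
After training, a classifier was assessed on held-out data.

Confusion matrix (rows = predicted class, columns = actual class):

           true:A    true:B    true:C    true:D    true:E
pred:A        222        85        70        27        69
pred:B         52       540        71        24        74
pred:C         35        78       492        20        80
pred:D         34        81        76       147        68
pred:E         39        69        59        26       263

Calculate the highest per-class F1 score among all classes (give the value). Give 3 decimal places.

0.669

Per-class F1 score (2·TP/(2·TP+FP+FN)):
  A: TP=222, FP=85+70+27+69=251, FN=52+35+34+39=160 → 444/855 = 0.5193
  B: TP=540, FP=52+71+24+74=221, FN=85+78+81+69=313 → 1080/1614 = 0.6691
  C: TP=492, FP=35+78+20+80=213, FN=70+71+76+59=276 → 984/1473 = 0.6680
  D: TP=147, FP=34+81+76+68=259, FN=27+24+20+26=97 → 294/650 = 0.4523
  E: TP=263, FP=39+69+59+26=193, FN=69+74+80+68=291 → 526/1010 = 0.5208
Highest is class 'B' with F1 score = 0.669.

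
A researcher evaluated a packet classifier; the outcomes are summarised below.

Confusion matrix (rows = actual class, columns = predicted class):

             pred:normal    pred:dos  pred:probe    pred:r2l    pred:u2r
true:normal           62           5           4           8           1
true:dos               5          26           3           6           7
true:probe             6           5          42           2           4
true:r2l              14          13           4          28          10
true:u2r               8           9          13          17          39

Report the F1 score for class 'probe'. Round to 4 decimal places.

0.6720

Take TP from the diagonal, FP from the rest of the 'probe' prediction marginal, FN from the rest of the 'probe' actual marginal.
F1 score = 2·TP/(2·TP+FP+FN).
probe: TP=42, FP=4+3+4+13=24, FN=6+5+2+4=17 → 84/125 = 0.67200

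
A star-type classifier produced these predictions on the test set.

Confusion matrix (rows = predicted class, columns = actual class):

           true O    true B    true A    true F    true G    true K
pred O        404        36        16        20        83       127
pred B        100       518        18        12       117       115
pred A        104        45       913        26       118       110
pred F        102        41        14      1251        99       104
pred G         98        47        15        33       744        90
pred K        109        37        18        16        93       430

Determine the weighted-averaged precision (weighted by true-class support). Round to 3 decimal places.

0.677

Per-class precision (TP/(TP+FP)):
  O: TP=404, FP=36+16+20+83+127=282 → 404/686 = 0.5889
  B: TP=518, FP=100+18+12+117+115=362 → 518/880 = 0.5886
  A: TP=913, FP=104+45+26+118+110=403 → 913/1316 = 0.6938
  F: TP=1251, FP=102+41+14+99+104=360 → 1251/1611 = 0.7765
  G: TP=744, FP=98+47+15+33+90=283 → 744/1027 = 0.7244
  K: TP=430, FP=109+37+18+16+93=273 → 430/703 = 0.6117
Weighted-precision = Σ (supportᵢ/N)·precisionᵢ with N=6223: (917/6223)·0.5889 + (724/6223)·0.5886 + (994/6223)·0.6938 + (1358/6223)·0.7765 + (1254/6223)·0.7244 + (976/6223)·0.6117 = 0.677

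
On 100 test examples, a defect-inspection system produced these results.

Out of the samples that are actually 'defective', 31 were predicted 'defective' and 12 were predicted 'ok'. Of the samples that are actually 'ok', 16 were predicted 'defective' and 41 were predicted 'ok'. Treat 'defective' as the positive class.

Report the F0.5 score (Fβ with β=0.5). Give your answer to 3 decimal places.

0.671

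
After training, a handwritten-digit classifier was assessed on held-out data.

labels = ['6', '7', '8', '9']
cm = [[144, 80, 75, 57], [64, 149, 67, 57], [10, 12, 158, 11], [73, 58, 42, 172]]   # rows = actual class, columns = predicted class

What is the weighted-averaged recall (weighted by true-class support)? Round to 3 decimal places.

0.507

Per-class recall (TP/(TP+FN)):
  6: TP=144, FN=80+75+57=212 → 144/356 = 0.4045
  7: TP=149, FN=64+67+57=188 → 149/337 = 0.4421
  8: TP=158, FN=10+12+11=33 → 158/191 = 0.8272
  9: TP=172, FN=73+58+42=173 → 172/345 = 0.4986
Weighted-recall = Σ (supportᵢ/N)·recallᵢ with N=1229: (356/1229)·0.4045 + (337/1229)·0.4421 + (191/1229)·0.8272 + (345/1229)·0.4986 = 0.507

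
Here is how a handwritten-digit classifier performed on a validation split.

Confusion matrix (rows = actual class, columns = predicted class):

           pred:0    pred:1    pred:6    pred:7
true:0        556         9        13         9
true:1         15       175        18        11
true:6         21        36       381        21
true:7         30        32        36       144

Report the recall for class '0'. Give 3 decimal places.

0.947

Treat '0' as positive and all other classes as negative.
recall = TP/(TP+FN).
0: TP=556, FN=9+13+9=31 → 556/587 = 0.9472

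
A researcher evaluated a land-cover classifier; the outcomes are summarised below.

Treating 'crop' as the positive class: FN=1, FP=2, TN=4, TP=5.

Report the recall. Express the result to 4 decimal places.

0.8333

Recall = TP/(TP+FN) = 5/(5+1) = 5/6 = 0.8333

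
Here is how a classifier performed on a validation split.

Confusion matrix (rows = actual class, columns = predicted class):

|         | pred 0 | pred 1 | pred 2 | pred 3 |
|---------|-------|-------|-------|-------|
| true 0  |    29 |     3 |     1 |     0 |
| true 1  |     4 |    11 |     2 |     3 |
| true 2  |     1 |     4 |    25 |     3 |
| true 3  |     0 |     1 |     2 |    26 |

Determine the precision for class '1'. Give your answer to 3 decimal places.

Treat '1' as positive and all other classes as negative.
precision = TP/(TP+FP).
1: TP=11, FP=3+4+1=8 → 11/19 = 0.5789

0.579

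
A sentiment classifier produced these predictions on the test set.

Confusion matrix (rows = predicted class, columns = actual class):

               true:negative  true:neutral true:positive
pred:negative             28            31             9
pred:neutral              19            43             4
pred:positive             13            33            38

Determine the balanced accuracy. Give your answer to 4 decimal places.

Balanced accuracy = mean of per-class recall.
  negative: recall = 28/60 = 0.46667
  neutral: recall = 43/107 = 0.40187
  positive: recall = 38/51 = 0.74510
Mean = (0.46667 + 0.40187 + 0.74510) / 3 = 0.5379

0.5379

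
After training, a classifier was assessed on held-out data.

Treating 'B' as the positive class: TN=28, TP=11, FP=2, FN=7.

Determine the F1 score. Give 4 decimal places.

Precision = TP/(TP+FP) = 11/13 = 0.8462
Recall = TP/(TP+FN) = 11/18 = 0.6111
F1 = 2·TP/(2·TP+FP+FN) = 22/31 = 0.7097

0.7097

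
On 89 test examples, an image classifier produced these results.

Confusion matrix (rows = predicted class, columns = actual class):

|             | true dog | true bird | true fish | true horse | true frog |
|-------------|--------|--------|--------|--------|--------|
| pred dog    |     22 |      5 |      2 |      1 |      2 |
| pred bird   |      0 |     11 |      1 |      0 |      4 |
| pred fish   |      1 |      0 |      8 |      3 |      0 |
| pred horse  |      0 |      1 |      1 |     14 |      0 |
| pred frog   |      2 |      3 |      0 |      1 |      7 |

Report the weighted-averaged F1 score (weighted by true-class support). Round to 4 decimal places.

0.6935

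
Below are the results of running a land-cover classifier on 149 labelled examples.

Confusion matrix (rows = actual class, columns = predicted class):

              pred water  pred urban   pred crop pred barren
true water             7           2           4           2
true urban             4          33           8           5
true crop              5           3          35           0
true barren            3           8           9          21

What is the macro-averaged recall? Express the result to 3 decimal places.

Per-class recall (TP/(TP+FN)):
  water: TP=7, FN=2+4+2=8 → 7/15 = 0.4667
  urban: TP=33, FN=4+8+5=17 → 33/50 = 0.6600
  crop: TP=35, FN=5+3+0=8 → 35/43 = 0.8140
  barren: TP=21, FN=3+8+9=20 → 21/41 = 0.5122
Macro-recall = mean = (0.4667 + 0.6600 + 0.8140 + 0.5122) / 4 = 0.613

0.613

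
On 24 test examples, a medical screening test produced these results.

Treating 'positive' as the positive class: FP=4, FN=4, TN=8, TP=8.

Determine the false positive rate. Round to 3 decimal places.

FPR = FP/(FP+TN) = 4/(4+8) = 0.333

0.333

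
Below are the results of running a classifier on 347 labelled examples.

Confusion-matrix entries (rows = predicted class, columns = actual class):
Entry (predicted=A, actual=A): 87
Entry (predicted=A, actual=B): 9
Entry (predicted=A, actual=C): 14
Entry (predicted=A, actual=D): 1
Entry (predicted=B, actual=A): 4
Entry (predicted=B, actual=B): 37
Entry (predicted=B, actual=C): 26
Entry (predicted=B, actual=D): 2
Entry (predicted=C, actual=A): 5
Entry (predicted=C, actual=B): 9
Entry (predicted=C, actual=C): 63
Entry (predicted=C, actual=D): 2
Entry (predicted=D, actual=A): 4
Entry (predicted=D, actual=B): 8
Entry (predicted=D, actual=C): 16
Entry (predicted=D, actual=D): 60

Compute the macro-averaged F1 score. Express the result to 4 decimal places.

Per-class F1 score (2·TP/(2·TP+FP+FN)):
  A: TP=87, FP=9+14+1=24, FN=4+5+4=13 → 174/211 = 0.82464
  B: TP=37, FP=4+26+2=32, FN=9+9+8=26 → 74/132 = 0.56061
  C: TP=63, FP=5+9+2=16, FN=14+26+16=56 → 126/198 = 0.63636
  D: TP=60, FP=4+8+16=28, FN=1+2+2=5 → 120/153 = 0.78431
Macro-F1 score = mean = (0.82464 + 0.56061 + 0.63636 + 0.78431) / 4 = 0.7015

0.7015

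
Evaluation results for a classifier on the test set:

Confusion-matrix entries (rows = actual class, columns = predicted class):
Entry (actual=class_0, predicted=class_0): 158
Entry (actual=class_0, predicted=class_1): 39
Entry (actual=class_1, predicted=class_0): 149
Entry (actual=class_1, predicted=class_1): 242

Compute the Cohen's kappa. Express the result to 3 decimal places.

0.370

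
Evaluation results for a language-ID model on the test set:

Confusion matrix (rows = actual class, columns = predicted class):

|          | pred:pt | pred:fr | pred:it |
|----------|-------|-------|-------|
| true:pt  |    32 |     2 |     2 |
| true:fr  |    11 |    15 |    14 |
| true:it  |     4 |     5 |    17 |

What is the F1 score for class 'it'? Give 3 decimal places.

0.576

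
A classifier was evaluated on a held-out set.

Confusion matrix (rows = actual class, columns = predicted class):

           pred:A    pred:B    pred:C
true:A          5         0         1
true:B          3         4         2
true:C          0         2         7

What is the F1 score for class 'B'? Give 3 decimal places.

F1 score = 2·TP/(2·TP+FP+FN).
B: TP=4, FP=0+2=2, FN=3+2=5 → 8/15 = 0.5333

0.533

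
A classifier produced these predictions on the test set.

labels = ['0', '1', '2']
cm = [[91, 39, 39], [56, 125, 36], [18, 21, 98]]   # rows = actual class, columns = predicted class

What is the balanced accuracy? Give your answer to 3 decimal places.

Balanced accuracy = mean of per-class recall.
  0: recall = 91/169 = 0.5385
  1: recall = 125/217 = 0.5760
  2: recall = 98/137 = 0.7153
Mean = (0.5385 + 0.5760 + 0.7153) / 3 = 0.610

0.610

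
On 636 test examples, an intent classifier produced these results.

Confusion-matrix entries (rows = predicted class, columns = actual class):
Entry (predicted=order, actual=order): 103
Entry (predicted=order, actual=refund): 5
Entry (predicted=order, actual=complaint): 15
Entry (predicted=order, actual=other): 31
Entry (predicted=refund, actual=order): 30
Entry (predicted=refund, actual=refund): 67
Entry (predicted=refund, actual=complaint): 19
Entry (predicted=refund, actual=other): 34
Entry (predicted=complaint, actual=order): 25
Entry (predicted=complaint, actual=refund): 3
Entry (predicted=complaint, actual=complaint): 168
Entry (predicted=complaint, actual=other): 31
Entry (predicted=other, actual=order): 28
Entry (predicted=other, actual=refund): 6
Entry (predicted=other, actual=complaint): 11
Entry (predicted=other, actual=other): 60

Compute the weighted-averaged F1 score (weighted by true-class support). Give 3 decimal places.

Per-class F1 score (2·TP/(2·TP+FP+FN)):
  order: TP=103, FP=5+15+31=51, FN=30+25+28=83 → 206/340 = 0.6059
  refund: TP=67, FP=30+19+34=83, FN=5+3+6=14 → 134/231 = 0.5801
  complaint: TP=168, FP=25+3+31=59, FN=15+19+11=45 → 336/440 = 0.7636
  other: TP=60, FP=28+6+11=45, FN=31+34+31=96 → 120/261 = 0.4598
Weighted-F1 score = Σ (supportᵢ/N)·F1 scoreᵢ with N=636: (186/636)·0.6059 + (81/636)·0.5801 + (213/636)·0.7636 + (156/636)·0.4598 = 0.620

0.620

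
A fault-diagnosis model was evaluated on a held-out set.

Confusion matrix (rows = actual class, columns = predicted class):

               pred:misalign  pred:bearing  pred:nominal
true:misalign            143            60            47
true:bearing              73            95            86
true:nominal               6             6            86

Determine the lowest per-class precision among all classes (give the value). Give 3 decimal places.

Per-class precision (TP/(TP+FP)):
  misalign: TP=143, FP=73+6=79 → 143/222 = 0.6441
  bearing: TP=95, FP=60+6=66 → 95/161 = 0.5901
  nominal: TP=86, FP=47+86=133 → 86/219 = 0.3927
Lowest is class 'nominal' with precision = 0.393.

0.393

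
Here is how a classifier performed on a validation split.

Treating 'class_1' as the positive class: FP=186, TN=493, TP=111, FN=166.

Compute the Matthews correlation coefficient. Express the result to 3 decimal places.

0.124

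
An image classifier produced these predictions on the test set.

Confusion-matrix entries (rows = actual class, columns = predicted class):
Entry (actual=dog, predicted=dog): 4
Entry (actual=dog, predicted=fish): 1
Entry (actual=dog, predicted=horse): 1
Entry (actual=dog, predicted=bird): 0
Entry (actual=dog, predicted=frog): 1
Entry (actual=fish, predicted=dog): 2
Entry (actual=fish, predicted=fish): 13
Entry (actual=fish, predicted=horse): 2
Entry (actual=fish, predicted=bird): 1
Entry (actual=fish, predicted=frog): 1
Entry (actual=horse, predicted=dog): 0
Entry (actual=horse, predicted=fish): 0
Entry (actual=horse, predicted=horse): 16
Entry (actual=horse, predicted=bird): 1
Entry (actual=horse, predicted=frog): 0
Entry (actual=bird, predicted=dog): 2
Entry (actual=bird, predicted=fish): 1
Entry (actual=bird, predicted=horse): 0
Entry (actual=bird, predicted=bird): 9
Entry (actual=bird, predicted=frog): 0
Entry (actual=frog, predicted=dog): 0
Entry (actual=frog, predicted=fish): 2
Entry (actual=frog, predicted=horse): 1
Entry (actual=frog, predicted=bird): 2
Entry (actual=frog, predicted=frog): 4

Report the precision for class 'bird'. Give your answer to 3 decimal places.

0.692

One-vs-rest for 'bird': TP = diagonal; FP = other classes predicted 'bird'; FN = 'bird' predicted as other.
precision = TP/(TP+FP).
bird: TP=9, FP=0+1+1+2=4 → 9/13 = 0.6923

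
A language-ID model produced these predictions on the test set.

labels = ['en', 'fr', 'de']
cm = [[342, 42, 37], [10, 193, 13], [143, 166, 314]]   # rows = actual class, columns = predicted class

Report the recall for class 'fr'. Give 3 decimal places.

0.894

recall = TP/(TP+FN).
fr: TP=193, FN=10+13=23 → 193/216 = 0.8935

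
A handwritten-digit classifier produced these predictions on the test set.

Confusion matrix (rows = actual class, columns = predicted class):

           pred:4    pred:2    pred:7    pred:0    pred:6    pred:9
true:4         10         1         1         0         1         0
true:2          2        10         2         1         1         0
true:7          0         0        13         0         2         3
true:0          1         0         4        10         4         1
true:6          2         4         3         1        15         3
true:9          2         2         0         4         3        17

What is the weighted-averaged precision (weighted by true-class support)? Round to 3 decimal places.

Per-class precision (TP/(TP+FP)):
  4: TP=10, FP=2+0+1+2+2=7 → 10/17 = 0.5882
  2: TP=10, FP=1+0+0+4+2=7 → 10/17 = 0.5882
  7: TP=13, FP=1+2+4+3+0=10 → 13/23 = 0.5652
  0: TP=10, FP=0+1+0+1+4=6 → 10/16 = 0.6250
  6: TP=15, FP=1+1+2+4+3=11 → 15/26 = 0.5769
  9: TP=17, FP=0+0+3+1+3=7 → 17/24 = 0.7083
Weighted-precision = Σ (supportᵢ/N)·precisionᵢ with N=123: (13/123)·0.5882 + (16/123)·0.5882 + (18/123)·0.5652 + (20/123)·0.6250 + (28/123)·0.5769 + (28/123)·0.7083 = 0.616

0.616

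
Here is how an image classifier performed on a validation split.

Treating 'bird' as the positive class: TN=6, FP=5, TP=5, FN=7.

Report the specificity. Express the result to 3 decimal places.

Specificity = TN/(TN+FP) = 6/(6+5) = 0.545

0.545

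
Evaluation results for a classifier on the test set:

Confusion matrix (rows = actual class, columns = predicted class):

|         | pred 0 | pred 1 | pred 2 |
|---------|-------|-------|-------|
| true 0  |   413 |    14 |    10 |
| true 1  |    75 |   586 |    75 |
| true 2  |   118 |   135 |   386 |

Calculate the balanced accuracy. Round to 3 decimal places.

Balanced accuracy = mean of per-class recall.
  0: recall = 413/437 = 0.9451
  1: recall = 586/736 = 0.7962
  2: recall = 386/639 = 0.6041
Mean = (0.9451 + 0.7962 + 0.6041) / 3 = 0.782

0.782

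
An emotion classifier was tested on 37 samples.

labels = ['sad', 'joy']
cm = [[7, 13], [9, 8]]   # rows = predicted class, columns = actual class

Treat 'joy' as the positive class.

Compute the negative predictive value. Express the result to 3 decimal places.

0.350

NPV = TN/(TN+FN) = 7/(7+13) = 0.350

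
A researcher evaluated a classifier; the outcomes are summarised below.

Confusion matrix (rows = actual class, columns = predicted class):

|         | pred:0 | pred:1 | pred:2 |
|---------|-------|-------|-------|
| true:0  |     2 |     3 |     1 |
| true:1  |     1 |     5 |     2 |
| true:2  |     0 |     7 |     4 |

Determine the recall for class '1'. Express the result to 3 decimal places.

Take TP from the diagonal, FP from the rest of the '1' prediction marginal, FN from the rest of the '1' actual marginal.
recall = TP/(TP+FN).
1: TP=5, FN=1+2=3 → 5/8 = 0.6250

0.625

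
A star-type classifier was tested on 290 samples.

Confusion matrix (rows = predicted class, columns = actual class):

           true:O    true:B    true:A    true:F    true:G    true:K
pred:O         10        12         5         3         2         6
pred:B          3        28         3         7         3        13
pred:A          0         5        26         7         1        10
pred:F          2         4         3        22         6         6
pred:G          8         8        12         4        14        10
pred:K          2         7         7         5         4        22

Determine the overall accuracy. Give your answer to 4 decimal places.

Accuracy = trace / total = (10+28+26+22+14+22=122) / 290 = 122/290 = 0.4207

0.4207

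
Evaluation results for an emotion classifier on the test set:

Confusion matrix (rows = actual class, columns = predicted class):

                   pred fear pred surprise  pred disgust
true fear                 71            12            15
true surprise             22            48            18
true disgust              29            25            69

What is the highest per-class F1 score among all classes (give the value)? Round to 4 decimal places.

Per-class F1 score (2·TP/(2·TP+FP+FN)):
  fear: TP=71, FP=22+29=51, FN=12+15=27 → 142/220 = 0.64545
  surprise: TP=48, FP=12+25=37, FN=22+18=40 → 96/173 = 0.55491
  disgust: TP=69, FP=15+18=33, FN=29+25=54 → 138/225 = 0.61333
Highest is class 'fear' with F1 score = 0.6455.

0.6455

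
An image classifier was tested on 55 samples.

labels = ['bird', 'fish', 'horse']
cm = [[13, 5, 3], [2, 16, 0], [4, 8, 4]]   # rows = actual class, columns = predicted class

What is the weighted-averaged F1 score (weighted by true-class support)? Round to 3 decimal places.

0.572

Per-class F1 score (2·TP/(2·TP+FP+FN)):
  bird: TP=13, FP=2+4=6, FN=5+3=8 → 26/40 = 0.6500
  fish: TP=16, FP=5+8=13, FN=2+0=2 → 32/47 = 0.6809
  horse: TP=4, FP=3+0=3, FN=4+8=12 → 8/23 = 0.3478
Weighted-F1 score = Σ (supportᵢ/N)·F1 scoreᵢ with N=55: (21/55)·0.6500 + (18/55)·0.6809 + (16/55)·0.3478 = 0.572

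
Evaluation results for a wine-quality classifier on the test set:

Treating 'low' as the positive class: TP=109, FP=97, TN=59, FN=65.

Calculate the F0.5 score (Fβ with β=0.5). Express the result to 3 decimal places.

Fβ = (1+β²)·TP / ((1+β²)·TP + β²·FN + FP), with β²=1/4
= 1.25·109 / (1.25·109 + 0.25·65 + 97) = 0.546

0.546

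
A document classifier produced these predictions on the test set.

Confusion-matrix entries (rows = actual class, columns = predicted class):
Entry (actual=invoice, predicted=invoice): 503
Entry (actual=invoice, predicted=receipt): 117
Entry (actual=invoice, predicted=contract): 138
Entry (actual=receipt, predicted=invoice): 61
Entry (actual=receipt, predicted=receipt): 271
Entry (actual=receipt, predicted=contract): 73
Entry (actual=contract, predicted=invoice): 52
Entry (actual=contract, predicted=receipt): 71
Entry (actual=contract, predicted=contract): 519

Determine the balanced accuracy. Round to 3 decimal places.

0.714

Balanced accuracy = mean of per-class recall.
  invoice: recall = 503/758 = 0.6636
  receipt: recall = 271/405 = 0.6691
  contract: recall = 519/642 = 0.8084
Mean = (0.6636 + 0.6691 + 0.8084) / 3 = 0.714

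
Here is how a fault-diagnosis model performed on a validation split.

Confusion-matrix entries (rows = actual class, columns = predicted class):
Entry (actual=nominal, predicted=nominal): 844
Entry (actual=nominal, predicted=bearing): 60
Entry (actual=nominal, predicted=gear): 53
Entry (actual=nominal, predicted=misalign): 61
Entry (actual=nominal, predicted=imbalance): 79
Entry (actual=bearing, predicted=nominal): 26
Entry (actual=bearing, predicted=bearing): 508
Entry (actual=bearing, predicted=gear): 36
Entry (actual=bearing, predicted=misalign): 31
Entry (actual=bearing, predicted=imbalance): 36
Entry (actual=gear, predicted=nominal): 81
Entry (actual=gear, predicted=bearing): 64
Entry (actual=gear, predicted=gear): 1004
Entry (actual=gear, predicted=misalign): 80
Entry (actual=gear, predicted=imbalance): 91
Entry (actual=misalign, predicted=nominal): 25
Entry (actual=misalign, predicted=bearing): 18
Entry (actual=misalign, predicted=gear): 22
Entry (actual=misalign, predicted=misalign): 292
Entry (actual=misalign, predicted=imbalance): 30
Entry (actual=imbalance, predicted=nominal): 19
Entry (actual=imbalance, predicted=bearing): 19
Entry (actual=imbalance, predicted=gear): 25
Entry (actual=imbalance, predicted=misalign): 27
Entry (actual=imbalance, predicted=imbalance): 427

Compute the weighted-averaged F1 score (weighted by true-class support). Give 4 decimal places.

0.7806

Per-class F1 score (2·TP/(2·TP+FP+FN)):
  nominal: TP=844, FP=26+81+25+19=151, FN=60+53+61+79=253 → 1688/2092 = 0.80688
  bearing: TP=508, FP=60+64+18+19=161, FN=26+36+31+36=129 → 1016/1306 = 0.77795
  gear: TP=1004, FP=53+36+22+25=136, FN=81+64+80+91=316 → 2008/2460 = 0.81626
  misalign: TP=292, FP=61+31+80+27=199, FN=25+18+22+30=95 → 584/878 = 0.66515
  imbalance: TP=427, FP=79+36+91+30=236, FN=19+19+25+27=90 → 854/1180 = 0.72373
Weighted-F1 score = Σ (supportᵢ/N)·F1 scoreᵢ with N=3958: (1097/3958)·0.80688 + (637/3958)·0.77795 + (1320/3958)·0.81626 + (387/3958)·0.66515 + (517/3958)·0.72373 = 0.7806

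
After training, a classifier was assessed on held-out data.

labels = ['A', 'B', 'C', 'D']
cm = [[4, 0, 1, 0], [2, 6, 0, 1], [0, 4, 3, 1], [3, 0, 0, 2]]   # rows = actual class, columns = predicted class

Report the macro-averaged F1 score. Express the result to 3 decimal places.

0.537

Per-class F1 score (2·TP/(2·TP+FP+FN)):
  A: TP=4, FP=2+0+3=5, FN=0+1+0=1 → 8/14 = 0.5714
  B: TP=6, FP=0+4+0=4, FN=2+0+1=3 → 12/19 = 0.6316
  C: TP=3, FP=1+0+0=1, FN=0+4+1=5 → 6/12 = 0.5000
  D: TP=2, FP=0+1+1=2, FN=3+0+0=3 → 4/9 = 0.4444
Macro-F1 score = mean = (0.5714 + 0.6316 + 0.5000 + 0.4444) / 4 = 0.537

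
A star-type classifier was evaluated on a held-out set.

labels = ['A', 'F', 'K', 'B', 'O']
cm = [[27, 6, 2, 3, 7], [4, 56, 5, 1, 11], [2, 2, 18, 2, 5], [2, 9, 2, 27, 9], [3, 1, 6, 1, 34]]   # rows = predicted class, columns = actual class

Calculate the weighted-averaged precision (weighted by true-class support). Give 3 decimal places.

0.676

Per-class precision (TP/(TP+FP)):
  A: TP=27, FP=6+2+3+7=18 → 27/45 = 0.6000
  F: TP=56, FP=4+5+1+11=21 → 56/77 = 0.7273
  K: TP=18, FP=2+2+2+5=11 → 18/29 = 0.6207
  B: TP=27, FP=2+9+2+9=22 → 27/49 = 0.5510
  O: TP=34, FP=3+1+6+1=11 → 34/45 = 0.7556
Weighted-precision = Σ (supportᵢ/N)·precisionᵢ with N=245: (38/245)·0.6000 + (74/245)·0.7273 + (33/245)·0.6207 + (34/245)·0.5510 + (66/245)·0.7556 = 0.676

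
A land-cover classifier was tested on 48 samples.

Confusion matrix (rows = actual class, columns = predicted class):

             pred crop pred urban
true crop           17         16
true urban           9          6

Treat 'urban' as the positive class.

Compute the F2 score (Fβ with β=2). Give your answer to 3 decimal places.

0.366

Fβ = (1+β²)·TP / ((1+β²)·TP + β²·FN + FP), with β²=4
= 5·6 / (5·6 + 4·9 + 16) = 0.366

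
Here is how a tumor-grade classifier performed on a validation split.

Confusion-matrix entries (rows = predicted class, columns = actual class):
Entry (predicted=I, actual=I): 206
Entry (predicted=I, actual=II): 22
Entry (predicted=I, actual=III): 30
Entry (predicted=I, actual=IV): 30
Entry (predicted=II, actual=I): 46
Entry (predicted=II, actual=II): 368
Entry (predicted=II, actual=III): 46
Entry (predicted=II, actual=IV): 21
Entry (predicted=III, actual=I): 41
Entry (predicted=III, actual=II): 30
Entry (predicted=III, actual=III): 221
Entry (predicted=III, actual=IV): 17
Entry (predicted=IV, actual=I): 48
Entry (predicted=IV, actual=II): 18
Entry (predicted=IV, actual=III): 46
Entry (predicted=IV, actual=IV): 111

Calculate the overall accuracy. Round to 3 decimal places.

0.696

Accuracy = trace / total = (206+368+221+111=906) / 1301 = 906/1301 = 0.696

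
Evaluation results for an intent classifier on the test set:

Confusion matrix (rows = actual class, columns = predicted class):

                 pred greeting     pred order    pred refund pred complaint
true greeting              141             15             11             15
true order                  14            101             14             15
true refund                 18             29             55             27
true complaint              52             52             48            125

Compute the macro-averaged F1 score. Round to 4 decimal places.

Per-class F1 score (2·TP/(2·TP+FP+FN)):
  greeting: TP=141, FP=14+18+52=84, FN=15+11+15=41 → 282/407 = 0.69287
  order: TP=101, FP=15+29+52=96, FN=14+14+15=43 → 202/341 = 0.59238
  refund: TP=55, FP=11+14+48=73, FN=18+29+27=74 → 110/257 = 0.42802
  complaint: TP=125, FP=15+15+27=57, FN=52+52+48=152 → 250/459 = 0.54466
Macro-F1 score = mean = (0.69287 + 0.59238 + 0.42802 + 0.54466) / 4 = 0.5645

0.5645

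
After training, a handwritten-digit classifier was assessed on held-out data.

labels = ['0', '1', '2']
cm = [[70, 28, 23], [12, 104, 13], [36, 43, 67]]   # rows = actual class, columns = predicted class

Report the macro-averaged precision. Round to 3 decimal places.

0.613

Per-class precision (TP/(TP+FP)):
  0: TP=70, FP=12+36=48 → 70/118 = 0.5932
  1: TP=104, FP=28+43=71 → 104/175 = 0.5943
  2: TP=67, FP=23+13=36 → 67/103 = 0.6505
Macro-precision = mean = (0.5932 + 0.5943 + 0.6505) / 3 = 0.613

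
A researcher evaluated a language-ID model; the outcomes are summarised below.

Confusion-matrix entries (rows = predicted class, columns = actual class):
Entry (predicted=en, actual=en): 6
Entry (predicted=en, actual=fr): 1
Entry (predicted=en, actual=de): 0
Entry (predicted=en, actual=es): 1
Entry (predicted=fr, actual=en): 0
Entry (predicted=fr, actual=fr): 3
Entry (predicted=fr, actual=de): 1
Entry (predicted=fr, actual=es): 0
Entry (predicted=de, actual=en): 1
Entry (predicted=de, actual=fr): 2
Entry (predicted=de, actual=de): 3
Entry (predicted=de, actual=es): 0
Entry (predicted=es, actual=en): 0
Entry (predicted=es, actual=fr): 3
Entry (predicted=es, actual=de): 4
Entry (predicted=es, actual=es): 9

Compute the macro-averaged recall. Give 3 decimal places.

Per-class recall (TP/(TP+FN)):
  en: TP=6, FN=0+1+0=1 → 6/7 = 0.8571
  fr: TP=3, FN=1+2+3=6 → 3/9 = 0.3333
  de: TP=3, FN=0+1+4=5 → 3/8 = 0.3750
  es: TP=9, FN=1+0+0=1 → 9/10 = 0.9000
Macro-recall = mean = (0.8571 + 0.3333 + 0.3750 + 0.9000) / 4 = 0.616

0.616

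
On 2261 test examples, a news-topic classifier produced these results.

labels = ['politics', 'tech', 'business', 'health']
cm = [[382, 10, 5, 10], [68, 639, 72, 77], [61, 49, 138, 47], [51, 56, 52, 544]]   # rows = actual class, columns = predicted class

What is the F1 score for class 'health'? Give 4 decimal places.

0.7878

Take TP from the diagonal, FP from the rest of the 'health' prediction marginal, FN from the rest of the 'health' actual marginal.
F1 score = 2·TP/(2·TP+FP+FN).
health: TP=544, FP=10+77+47=134, FN=51+56+52=159 → 1088/1381 = 0.78783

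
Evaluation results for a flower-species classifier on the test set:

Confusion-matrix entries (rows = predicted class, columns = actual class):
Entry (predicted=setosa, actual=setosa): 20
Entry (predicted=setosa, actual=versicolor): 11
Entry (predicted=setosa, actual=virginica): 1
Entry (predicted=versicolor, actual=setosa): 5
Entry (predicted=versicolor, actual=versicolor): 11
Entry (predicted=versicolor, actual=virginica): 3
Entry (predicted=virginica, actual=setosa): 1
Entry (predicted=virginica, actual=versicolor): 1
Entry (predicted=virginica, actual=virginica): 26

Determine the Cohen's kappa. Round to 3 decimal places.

0.579

Observed agreement pₒ = trace/N = 57/79 = 0.7215
Expected agreement pₑ = Σ (rowᵢ·colᵢ)/N² = (26·32 + 23·19 + 30·28)/79² = 0.3379
κ = (pₒ − pₑ)/(1 − pₑ) = (0.7215 − 0.3379)/(1 − 0.3379) = 0.579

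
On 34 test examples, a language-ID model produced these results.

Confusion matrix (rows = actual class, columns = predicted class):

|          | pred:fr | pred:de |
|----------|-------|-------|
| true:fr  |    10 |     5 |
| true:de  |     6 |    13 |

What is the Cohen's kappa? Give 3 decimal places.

Observed agreement pₒ = trace/N = 23/34 = 0.6765
Expected agreement pₑ = Σ (rowᵢ·colᵢ)/N² = (15·16 + 19·18)/34² = 0.5035
κ = (pₒ − pₑ)/(1 − pₑ) = (0.6765 − 0.5035)/(1 − 0.5035) = 0.348

0.348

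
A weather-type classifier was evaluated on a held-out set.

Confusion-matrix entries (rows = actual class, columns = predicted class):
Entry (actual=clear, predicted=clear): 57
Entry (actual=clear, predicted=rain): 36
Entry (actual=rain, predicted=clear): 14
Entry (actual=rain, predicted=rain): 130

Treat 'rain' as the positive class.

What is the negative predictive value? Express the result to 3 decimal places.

0.803

NPV = TN/(TN+FN) = 57/(57+14) = 0.803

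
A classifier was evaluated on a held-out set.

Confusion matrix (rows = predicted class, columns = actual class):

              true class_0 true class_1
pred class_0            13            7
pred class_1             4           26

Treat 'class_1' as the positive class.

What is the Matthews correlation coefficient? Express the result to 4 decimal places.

0.5343

MCC = (TP·TN − FP·FN) / √((TP+FP)(TP+FN)(TN+FP)(TN+FN))
Numerator = 26·13 − 4·7 = 310
Denominator = √(30·33·17·20) = √336600 = 580.1724
MCC = 310 / 580.1724 = 0.5343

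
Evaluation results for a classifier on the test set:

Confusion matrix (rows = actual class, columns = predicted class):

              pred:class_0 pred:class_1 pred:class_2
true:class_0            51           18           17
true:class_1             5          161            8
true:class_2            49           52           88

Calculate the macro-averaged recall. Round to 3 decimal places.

0.661

Per-class recall (TP/(TP+FN)):
  class_0: TP=51, FN=18+17=35 → 51/86 = 0.5930
  class_1: TP=161, FN=5+8=13 → 161/174 = 0.9253
  class_2: TP=88, FN=49+52=101 → 88/189 = 0.4656
Macro-recall = mean = (0.5930 + 0.9253 + 0.4656) / 3 = 0.661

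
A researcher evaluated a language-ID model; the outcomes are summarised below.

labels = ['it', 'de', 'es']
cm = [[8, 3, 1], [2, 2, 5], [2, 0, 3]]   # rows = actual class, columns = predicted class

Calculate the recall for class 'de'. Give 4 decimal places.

0.2222

recall = TP/(TP+FN).
de: TP=2, FN=2+5=7 → 2/9 = 0.22222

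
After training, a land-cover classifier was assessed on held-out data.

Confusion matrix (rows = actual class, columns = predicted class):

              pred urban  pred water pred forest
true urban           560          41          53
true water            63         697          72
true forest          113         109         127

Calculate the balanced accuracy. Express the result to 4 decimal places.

0.6860

Balanced accuracy = mean of per-class recall.
  urban: recall = 560/654 = 0.85627
  water: recall = 697/832 = 0.83774
  forest: recall = 127/349 = 0.36390
Mean = (0.85627 + 0.83774 + 0.36390) / 3 = 0.6860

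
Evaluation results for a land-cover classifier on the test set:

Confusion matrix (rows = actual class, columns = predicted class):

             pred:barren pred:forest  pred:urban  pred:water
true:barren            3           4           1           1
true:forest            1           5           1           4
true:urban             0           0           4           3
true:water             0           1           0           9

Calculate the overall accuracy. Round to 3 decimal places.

0.568

Accuracy = trace / total = (3+5+4+9=21) / 37 = 21/37 = 0.568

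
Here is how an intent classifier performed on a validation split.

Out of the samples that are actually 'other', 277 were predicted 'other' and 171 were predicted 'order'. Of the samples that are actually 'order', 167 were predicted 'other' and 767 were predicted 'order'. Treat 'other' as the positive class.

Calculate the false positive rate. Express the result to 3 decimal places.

0.179

FPR = FP/(FP+TN) = 167/(167+767) = 0.179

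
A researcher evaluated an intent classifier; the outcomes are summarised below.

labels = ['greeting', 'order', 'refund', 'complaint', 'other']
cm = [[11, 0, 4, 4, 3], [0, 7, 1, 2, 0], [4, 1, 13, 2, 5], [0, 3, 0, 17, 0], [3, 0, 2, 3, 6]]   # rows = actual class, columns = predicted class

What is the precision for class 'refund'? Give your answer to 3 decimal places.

0.650

precision = TP/(TP+FP).
refund: TP=13, FP=4+1+0+2=7 → 13/20 = 0.6500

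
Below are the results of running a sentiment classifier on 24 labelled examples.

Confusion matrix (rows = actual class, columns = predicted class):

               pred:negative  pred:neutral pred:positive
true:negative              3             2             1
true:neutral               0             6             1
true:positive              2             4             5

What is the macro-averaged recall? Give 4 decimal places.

0.6039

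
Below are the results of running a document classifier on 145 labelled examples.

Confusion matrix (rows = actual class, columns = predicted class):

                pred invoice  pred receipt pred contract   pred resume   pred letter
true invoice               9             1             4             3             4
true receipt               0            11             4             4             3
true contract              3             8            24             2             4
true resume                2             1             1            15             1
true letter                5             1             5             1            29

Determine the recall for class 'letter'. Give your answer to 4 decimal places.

0.7073

Treat 'letter' as positive and all other classes as negative.
recall = TP/(TP+FN).
letter: TP=29, FN=5+1+5+1=12 → 29/41 = 0.70732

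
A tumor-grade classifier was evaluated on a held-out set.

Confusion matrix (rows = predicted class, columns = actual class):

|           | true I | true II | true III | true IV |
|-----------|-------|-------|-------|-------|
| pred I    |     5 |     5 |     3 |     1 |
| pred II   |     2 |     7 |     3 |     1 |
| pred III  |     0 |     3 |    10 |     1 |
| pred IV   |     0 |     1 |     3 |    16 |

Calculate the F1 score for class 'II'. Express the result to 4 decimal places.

0.4828

Take TP from the diagonal, FP from the rest of the 'II' prediction marginal, FN from the rest of the 'II' actual marginal.
F1 score = 2·TP/(2·TP+FP+FN).
II: TP=7, FP=2+3+1=6, FN=5+3+1=9 → 14/29 = 0.48276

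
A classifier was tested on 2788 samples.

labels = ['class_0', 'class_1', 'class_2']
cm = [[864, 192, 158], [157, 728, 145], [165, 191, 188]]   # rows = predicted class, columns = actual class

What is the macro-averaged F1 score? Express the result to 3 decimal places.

0.588

Per-class F1 score (2·TP/(2·TP+FP+FN)):
  class_0: TP=864, FP=192+158=350, FN=157+165=322 → 1728/2400 = 0.7200
  class_1: TP=728, FP=157+145=302, FN=192+191=383 → 1456/2141 = 0.6801
  class_2: TP=188, FP=165+191=356, FN=158+145=303 → 376/1035 = 0.3633
Macro-F1 score = mean = (0.7200 + 0.6801 + 0.3633) / 3 = 0.588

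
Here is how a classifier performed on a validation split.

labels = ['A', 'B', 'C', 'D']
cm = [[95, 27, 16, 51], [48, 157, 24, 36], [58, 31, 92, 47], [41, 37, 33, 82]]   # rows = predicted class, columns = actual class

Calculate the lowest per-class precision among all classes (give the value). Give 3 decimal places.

0.404

Per-class precision (TP/(TP+FP)):
  A: TP=95, FP=27+16+51=94 → 95/189 = 0.5026
  B: TP=157, FP=48+24+36=108 → 157/265 = 0.5925
  C: TP=92, FP=58+31+47=136 → 92/228 = 0.4035
  D: TP=82, FP=41+37+33=111 → 82/193 = 0.4249
Lowest is class 'C' with precision = 0.404.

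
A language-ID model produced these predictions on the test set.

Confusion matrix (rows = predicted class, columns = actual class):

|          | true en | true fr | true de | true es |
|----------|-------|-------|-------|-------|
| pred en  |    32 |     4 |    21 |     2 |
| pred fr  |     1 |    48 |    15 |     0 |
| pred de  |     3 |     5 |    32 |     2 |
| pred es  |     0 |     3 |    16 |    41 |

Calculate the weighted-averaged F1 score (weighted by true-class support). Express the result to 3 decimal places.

0.660

Per-class F1 score (2·TP/(2·TP+FP+FN)):
  en: TP=32, FP=4+21+2=27, FN=1+3+0=4 → 64/95 = 0.6737
  fr: TP=48, FP=1+15+0=16, FN=4+5+3=12 → 96/124 = 0.7742
  de: TP=32, FP=3+5+2=10, FN=21+15+16=52 → 64/126 = 0.5079
  es: TP=41, FP=0+3+16=19, FN=2+0+2=4 → 82/105 = 0.7810
Weighted-F1 score = Σ (supportᵢ/N)·F1 scoreᵢ with N=225: (36/225)·0.6737 + (60/225)·0.7742 + (84/225)·0.5079 + (45/225)·0.7810 = 0.660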